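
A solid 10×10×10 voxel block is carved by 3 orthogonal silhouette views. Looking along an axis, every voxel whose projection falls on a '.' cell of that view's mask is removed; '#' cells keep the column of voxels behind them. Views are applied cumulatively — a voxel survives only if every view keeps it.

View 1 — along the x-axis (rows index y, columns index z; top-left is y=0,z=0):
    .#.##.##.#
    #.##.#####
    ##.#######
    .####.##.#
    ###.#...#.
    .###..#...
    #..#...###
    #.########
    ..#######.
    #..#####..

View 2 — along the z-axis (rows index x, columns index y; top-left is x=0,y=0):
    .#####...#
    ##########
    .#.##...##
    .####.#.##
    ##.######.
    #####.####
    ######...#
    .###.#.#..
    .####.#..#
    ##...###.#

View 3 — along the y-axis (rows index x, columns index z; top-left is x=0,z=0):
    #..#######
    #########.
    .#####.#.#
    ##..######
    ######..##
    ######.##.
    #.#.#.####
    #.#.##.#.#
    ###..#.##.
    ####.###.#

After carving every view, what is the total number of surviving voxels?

remaining voxels: 346

start: 10×10×10 = 1000 voxels
V1 x: intersect with YZ mask (66 set) -- 660 left
V2 z: intersect with XY mask (69 set) -- 458 left
V3 y: intersect with XZ mask (75 set) -- 346 left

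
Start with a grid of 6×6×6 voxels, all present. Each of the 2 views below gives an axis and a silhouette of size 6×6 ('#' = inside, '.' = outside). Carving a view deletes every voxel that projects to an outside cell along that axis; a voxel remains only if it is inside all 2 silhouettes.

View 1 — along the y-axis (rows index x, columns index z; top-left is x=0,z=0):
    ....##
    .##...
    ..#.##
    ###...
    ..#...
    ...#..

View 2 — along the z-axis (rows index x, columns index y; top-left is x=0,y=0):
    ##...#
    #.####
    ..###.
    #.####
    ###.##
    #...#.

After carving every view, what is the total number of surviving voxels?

before carving: 216 voxels (6×6×6)
carve view 1 (along y, XZ-mask fill 12/36): 72 voxels remain
carve view 2 (along z, XY-mask fill 23/36): 47 voxels remain

|visual hull| = 47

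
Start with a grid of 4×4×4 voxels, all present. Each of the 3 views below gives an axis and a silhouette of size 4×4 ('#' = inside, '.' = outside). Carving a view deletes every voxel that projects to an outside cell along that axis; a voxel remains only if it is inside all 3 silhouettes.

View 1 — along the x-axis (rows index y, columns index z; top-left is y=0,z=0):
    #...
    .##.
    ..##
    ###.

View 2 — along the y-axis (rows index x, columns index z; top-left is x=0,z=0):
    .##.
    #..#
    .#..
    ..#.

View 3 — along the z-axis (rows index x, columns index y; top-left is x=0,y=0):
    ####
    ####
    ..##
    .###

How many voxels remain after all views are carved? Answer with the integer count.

before carving: 64 voxels (4×4×4)
  1. axis=0 (YZ plane), |mask|=8  ⇒  voxels=32
  2. axis=1 (XZ plane), |mask|=6  ⇒  voxels=13
  3. axis=2 (XY plane), |mask|=13  ⇒  voxels=12

12 voxels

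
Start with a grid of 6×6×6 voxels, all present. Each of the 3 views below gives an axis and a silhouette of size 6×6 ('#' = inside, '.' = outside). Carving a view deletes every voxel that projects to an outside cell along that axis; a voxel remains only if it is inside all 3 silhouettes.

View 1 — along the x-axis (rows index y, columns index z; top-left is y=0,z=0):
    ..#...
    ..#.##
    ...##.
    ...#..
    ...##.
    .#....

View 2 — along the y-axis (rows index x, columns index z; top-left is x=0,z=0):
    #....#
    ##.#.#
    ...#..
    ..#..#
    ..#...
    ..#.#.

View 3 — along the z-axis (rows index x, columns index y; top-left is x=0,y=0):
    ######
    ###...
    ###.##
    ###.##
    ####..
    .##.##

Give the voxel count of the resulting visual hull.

|visual hull| = 14

before carving: 216 voxels (6×6×6)
step 1: project along x, AND mask (10/36) → |grid| = 60
step 2: project along y, AND mask (12/36) → |grid| = 19
step 3: project along z, AND mask (27/36) → |grid| = 14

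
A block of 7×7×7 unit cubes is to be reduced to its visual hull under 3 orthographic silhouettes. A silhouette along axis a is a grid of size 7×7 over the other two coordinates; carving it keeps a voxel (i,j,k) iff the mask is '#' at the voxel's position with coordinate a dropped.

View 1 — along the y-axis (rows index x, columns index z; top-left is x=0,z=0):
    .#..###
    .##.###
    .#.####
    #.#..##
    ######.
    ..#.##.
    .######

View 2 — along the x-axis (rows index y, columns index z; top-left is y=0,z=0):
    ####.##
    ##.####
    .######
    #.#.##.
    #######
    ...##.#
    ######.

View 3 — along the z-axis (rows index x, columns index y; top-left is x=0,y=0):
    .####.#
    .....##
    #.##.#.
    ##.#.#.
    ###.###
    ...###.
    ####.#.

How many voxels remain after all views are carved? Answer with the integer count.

voxel count = 106

before carving: 343 voxels (7×7×7)
step 1: project along y, AND mask (33/49) → |grid| = 231
step 2: project along x, AND mask (38/49) → |grid| = 181
step 3: project along z, AND mask (29/49) → |grid| = 106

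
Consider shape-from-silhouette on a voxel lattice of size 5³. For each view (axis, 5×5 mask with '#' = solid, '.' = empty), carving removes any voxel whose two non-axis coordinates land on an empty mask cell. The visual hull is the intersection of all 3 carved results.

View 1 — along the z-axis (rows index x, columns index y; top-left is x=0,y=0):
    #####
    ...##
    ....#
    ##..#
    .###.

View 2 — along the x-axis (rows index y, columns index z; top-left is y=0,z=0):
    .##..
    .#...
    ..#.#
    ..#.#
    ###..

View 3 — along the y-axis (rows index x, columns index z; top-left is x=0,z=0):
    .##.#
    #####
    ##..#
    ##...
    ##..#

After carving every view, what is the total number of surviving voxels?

remaining voxels: 23

before carving: 125 voxels (5×5×5)
carve view 1 (along z, XY-mask fill 14/25): 70 voxels remain
carve view 2 (along x, YZ-mask fill 10/25): 29 voxels remain
carve view 3 (along y, XZ-mask fill 16/25): 23 voxels remain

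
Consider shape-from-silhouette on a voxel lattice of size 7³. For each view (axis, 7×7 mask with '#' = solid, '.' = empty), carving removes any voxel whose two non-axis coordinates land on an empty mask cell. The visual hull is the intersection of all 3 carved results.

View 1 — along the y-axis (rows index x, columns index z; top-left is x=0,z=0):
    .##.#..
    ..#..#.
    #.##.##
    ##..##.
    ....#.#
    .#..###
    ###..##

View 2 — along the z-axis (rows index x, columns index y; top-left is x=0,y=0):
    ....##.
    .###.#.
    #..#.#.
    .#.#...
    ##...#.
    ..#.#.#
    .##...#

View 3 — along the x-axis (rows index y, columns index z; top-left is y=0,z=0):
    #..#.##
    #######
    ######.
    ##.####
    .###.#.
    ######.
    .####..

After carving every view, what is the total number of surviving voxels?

start: 7×7×7 = 343 voxels
V1 y: intersect with XZ mask (25 set) -- 175 left
V2 z: intersect with XY mask (20 set) -- 70 left
V3 x: intersect with YZ mask (37 set) -- 54 left

remaining voxels: 54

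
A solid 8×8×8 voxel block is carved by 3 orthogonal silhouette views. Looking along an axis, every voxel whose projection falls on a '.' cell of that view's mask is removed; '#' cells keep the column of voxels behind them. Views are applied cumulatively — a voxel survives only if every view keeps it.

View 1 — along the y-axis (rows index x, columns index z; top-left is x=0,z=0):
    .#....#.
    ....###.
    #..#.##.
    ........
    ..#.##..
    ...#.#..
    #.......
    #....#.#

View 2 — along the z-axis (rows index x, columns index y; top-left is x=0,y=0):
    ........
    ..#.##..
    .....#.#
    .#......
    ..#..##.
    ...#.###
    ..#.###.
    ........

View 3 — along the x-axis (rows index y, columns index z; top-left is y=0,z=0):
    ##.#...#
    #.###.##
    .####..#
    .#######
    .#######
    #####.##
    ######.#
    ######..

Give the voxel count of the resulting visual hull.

before carving: 512 voxels (8×8×8)
  1. axis=1 (XZ plane), |mask|=18  ⇒  voxels=144
  2. axis=2 (XY plane), |mask|=17  ⇒  voxels=38
  3. axis=0 (YZ plane), |mask|=49  ⇒  voxels=28

voxel count = 28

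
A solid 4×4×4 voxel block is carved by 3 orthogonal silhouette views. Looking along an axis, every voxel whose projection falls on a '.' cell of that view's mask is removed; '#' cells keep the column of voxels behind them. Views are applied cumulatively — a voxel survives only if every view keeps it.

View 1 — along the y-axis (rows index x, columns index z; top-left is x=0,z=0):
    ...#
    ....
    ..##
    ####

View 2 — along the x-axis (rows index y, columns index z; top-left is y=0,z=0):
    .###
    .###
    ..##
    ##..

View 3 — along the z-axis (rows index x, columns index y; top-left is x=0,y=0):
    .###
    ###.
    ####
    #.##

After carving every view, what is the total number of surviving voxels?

full grid |V| = 64
after view 1 [y-axis, 7 of 16 cells solid] → remaining = 28
after view 2 [x-axis, 10 of 16 cells solid] → remaining = 19
after view 3 [z-axis, 13 of 16 cells solid] → remaining = 15

15 voxels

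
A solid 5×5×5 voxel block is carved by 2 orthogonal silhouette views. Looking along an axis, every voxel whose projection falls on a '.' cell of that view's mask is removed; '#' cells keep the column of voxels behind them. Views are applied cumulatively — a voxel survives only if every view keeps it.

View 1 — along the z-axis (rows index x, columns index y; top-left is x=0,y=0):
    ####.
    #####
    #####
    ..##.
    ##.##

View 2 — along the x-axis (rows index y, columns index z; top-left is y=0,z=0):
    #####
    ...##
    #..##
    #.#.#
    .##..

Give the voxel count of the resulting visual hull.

initial block: 5^3 = 125
[1] z-view keeps 20 columns → grid now 100
[2] x-view keeps 15 columns → grid now 61

voxel count = 61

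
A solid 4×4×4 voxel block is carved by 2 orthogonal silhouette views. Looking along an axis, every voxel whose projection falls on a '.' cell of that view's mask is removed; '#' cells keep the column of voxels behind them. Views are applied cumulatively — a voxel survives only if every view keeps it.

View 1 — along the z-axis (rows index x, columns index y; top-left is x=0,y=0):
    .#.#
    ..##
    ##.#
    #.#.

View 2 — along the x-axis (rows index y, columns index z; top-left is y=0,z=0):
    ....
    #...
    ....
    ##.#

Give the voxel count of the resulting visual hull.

start: 4×4×4 = 64 voxels
[1] z-view keeps 9 columns → grid now 36
[2] x-view keeps 4 columns → grid now 11

|visual hull| = 11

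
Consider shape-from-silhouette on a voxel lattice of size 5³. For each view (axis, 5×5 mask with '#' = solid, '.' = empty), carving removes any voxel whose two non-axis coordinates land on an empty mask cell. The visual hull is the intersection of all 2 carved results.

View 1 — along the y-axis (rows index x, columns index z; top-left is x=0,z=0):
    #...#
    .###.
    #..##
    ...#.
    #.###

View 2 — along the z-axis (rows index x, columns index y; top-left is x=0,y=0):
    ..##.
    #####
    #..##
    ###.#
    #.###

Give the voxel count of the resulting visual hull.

full grid |V| = 125
V1 y: intersect with XZ mask (13 set) -- 65 left
V2 z: intersect with XY mask (18 set) -- 48 left

48 voxels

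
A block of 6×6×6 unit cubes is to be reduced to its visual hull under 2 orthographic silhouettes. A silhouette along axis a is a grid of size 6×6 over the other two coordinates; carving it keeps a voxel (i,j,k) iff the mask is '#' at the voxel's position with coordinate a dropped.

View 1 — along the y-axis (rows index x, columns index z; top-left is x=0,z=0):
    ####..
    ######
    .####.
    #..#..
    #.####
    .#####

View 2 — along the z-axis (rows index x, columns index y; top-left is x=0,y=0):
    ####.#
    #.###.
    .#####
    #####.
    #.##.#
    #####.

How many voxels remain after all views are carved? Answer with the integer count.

initial block: 6^3 = 216
carve view 1 (along y, XZ-mask fill 26/36): 156 voxels remain
carve view 2 (along z, XY-mask fill 28/36): 119 voxels remain

remaining voxels: 119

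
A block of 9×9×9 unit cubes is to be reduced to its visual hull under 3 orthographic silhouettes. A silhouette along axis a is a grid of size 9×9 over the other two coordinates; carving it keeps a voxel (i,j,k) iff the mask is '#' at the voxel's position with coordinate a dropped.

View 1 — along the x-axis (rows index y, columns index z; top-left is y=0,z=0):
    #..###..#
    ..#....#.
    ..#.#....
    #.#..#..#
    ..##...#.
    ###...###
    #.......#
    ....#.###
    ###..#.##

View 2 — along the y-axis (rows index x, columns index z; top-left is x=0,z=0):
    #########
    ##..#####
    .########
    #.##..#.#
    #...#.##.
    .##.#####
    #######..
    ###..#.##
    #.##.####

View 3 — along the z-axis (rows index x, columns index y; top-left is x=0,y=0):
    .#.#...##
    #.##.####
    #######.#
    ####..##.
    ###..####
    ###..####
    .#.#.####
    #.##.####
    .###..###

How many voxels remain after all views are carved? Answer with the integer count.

before carving: 729 voxels (9×9×9)
V1 x: intersect with YZ mask (34 set) -- 306 left
V2 y: intersect with XZ mask (60 set) -- 231 left
V3 z: intersect with XY mask (58 set) -- 167 left

voxel count = 167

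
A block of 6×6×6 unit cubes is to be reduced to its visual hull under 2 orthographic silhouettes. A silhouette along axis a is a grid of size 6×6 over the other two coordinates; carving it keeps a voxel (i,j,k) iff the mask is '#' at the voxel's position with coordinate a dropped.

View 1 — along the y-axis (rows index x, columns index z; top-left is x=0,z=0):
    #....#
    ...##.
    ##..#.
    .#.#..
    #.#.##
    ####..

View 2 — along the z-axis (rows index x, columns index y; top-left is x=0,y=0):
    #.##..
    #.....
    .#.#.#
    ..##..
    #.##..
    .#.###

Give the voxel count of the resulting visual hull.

remaining voxels: 49

initial block: 6^3 = 216
[1] y-view keeps 17 columns → grid now 102
[2] z-view keeps 16 columns → grid now 49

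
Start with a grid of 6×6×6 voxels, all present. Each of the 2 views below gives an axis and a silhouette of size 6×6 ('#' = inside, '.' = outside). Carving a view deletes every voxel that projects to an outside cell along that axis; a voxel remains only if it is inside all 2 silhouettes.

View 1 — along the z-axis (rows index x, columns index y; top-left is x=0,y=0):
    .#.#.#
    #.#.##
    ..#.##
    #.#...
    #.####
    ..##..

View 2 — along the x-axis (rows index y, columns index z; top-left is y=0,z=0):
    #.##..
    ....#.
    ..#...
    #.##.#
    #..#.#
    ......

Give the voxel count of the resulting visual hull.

|visual hull| = 36

initial block: 6^3 = 216
  1. axis=2 (XY plane), |mask|=19  ⇒  voxels=114
  2. axis=0 (YZ plane), |mask|=12  ⇒  voxels=36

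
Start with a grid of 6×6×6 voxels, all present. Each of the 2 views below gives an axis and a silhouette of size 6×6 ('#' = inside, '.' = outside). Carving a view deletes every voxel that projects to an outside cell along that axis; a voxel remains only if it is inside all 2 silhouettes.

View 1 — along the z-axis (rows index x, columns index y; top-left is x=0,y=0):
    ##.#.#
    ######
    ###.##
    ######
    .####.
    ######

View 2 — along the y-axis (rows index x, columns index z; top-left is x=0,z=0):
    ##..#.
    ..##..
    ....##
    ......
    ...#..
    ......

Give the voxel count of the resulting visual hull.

before carving: 216 voxels (6×6×6)
[1] z-view keeps 31 columns → grid now 186
[2] y-view keeps 8 columns → grid now 38

voxel count = 38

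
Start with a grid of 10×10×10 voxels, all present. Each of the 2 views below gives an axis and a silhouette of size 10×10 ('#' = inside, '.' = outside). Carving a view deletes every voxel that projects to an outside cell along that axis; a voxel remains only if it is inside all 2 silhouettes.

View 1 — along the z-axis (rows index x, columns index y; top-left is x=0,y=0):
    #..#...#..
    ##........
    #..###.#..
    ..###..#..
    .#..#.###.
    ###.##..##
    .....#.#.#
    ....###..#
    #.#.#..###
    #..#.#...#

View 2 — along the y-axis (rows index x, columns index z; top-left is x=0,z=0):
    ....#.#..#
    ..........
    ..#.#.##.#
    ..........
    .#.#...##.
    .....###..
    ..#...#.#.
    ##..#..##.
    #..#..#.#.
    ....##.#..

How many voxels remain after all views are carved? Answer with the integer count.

before carving: 1000 voxels (10×10×10)
carve view 1 (along z, XY-mask fill 43/100): 430 voxels remain
carve view 2 (along y, XZ-mask fill 30/100): 140 voxels remain

remaining voxels: 140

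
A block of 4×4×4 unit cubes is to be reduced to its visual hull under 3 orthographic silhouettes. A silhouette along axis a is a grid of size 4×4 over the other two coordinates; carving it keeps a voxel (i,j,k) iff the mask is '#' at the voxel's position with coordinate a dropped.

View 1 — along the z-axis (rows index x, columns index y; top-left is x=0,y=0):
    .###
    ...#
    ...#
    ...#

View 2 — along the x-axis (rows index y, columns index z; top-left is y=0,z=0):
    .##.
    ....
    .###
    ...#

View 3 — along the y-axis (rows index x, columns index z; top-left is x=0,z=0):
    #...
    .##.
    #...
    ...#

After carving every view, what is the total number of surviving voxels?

voxel count = 1

start: 4×4×4 = 64 voxels
carve view 1 (along z, XY-mask fill 6/16): 24 voxels remain
carve view 2 (along x, YZ-mask fill 6/16): 7 voxels remain
carve view 3 (along y, XZ-mask fill 5/16): 1 voxels remain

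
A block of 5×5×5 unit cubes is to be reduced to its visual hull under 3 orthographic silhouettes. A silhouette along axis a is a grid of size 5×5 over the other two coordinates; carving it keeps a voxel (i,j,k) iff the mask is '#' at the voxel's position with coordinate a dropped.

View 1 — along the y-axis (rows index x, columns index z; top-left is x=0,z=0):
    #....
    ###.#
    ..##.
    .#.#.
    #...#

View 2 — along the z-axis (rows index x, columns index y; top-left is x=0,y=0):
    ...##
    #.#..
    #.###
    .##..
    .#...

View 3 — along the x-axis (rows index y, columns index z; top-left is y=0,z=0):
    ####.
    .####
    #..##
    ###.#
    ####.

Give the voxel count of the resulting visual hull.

remaining voxels: 17

full grid |V| = 125
after view 1 [y-axis, 11 of 25 cells solid] → remaining = 55
after view 2 [z-axis, 11 of 25 cells solid] → remaining = 24
after view 3 [x-axis, 19 of 25 cells solid] → remaining = 17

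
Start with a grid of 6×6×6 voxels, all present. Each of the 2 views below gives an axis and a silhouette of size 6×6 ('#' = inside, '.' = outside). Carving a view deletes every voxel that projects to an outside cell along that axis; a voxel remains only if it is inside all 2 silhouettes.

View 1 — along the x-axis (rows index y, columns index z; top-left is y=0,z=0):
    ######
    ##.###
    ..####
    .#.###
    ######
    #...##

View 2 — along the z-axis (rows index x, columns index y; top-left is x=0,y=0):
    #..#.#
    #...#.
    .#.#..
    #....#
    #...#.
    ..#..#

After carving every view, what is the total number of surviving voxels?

voxel count = 62

start: 6×6×6 = 216 voxels
V1 x: intersect with YZ mask (28 set) -- 168 left
V2 z: intersect with XY mask (13 set) -- 62 left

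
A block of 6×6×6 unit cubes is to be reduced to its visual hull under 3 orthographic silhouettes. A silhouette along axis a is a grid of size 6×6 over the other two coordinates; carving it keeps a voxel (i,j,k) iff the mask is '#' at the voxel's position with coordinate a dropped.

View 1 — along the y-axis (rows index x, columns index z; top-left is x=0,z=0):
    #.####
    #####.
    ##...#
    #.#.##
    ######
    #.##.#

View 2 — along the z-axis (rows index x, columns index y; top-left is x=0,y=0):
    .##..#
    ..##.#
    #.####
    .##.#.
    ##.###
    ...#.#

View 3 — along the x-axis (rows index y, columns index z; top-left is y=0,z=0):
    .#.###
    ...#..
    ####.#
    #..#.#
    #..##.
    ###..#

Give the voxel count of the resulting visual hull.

start: 6×6×6 = 216 voxels
after view 1 [y-axis, 27 of 36 cells solid] → remaining = 162
after view 2 [z-axis, 21 of 36 cells solid] → remaining = 95
after view 3 [x-axis, 20 of 36 cells solid] → remaining = 54

54 voxels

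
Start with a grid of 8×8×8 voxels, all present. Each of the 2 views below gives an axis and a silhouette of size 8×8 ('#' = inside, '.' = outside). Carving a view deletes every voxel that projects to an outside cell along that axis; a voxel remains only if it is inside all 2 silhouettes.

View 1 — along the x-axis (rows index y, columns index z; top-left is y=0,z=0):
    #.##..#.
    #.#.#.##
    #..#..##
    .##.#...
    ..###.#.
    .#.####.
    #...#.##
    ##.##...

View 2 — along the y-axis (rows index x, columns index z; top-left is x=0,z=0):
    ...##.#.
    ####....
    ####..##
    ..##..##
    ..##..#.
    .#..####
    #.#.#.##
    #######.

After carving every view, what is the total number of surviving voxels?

before carving: 512 voxels (8×8×8)
after view 1 [x-axis, 33 of 64 cells solid] → remaining = 264
after view 2 [y-axis, 37 of 64 cells solid] → remaining = 166

voxel count = 166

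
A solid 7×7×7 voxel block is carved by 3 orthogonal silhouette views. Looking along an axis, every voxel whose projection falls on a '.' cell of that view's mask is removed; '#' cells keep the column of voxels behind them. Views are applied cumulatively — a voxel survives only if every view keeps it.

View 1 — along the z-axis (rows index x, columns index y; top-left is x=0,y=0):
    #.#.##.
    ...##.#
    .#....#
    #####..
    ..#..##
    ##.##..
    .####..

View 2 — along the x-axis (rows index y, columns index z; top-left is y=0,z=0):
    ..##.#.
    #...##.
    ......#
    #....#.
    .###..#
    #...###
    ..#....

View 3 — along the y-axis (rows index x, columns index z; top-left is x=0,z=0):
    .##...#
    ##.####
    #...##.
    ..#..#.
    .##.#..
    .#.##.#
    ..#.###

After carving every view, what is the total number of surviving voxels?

voxel count = 32

initial block: 7^3 = 343
after view 1 [z-axis, 25 of 49 cells solid] → remaining = 175
after view 2 [x-axis, 18 of 49 cells solid] → remaining = 64
after view 3 [y-axis, 25 of 49 cells solid] → remaining = 32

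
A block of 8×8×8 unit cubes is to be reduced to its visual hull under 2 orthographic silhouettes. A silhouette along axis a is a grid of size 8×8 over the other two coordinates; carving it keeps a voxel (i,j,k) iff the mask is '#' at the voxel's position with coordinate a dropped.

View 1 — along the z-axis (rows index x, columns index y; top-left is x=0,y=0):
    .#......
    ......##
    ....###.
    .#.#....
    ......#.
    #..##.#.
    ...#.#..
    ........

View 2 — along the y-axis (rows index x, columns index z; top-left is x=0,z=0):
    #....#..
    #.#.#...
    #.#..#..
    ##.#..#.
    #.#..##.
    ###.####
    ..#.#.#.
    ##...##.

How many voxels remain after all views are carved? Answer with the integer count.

initial block: 8^3 = 512
after view 1 [z-axis, 15 of 64 cells solid] → remaining = 120
after view 2 [y-axis, 30 of 64 cells solid] → remaining = 63

remaining voxels: 63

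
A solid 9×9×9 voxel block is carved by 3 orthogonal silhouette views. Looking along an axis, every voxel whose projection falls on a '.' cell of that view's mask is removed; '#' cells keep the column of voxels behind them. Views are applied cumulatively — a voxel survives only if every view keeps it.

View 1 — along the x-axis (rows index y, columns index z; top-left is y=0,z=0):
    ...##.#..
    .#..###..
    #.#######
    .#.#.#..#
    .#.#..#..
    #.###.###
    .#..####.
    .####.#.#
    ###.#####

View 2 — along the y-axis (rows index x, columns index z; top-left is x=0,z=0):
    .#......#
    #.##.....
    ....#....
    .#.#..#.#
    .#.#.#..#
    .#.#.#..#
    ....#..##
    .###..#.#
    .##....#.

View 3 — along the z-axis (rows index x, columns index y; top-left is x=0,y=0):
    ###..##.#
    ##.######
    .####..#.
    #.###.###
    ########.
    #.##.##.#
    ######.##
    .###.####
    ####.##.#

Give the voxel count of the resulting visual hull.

|visual hull| = 122

full grid |V| = 729
  1. axis=0 (YZ plane), |mask|=48  ⇒  voxels=432
  2. axis=1 (XZ plane), |mask|=29  ⇒  voxels=159
  3. axis=2 (XY plane), |mask|=62  ⇒  voxels=122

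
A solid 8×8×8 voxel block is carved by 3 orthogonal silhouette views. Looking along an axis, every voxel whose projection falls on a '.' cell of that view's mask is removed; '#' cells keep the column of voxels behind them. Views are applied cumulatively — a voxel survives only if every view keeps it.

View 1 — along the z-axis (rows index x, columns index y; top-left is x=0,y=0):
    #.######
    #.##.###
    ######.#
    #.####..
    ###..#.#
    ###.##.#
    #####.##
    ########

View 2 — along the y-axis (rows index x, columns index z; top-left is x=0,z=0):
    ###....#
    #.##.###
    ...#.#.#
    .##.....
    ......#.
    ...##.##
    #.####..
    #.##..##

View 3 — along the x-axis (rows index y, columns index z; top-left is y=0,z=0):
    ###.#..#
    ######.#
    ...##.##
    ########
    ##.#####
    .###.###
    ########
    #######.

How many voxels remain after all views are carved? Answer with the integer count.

start: 8×8×8 = 512 voxels
  1. axis=2 (XY plane), |mask|=51  ⇒  voxels=408
  2. axis=1 (XZ plane), |mask|=30  ⇒  voxels=199
  3. axis=0 (YZ plane), |mask|=52  ⇒  voxels=157

remaining voxels: 157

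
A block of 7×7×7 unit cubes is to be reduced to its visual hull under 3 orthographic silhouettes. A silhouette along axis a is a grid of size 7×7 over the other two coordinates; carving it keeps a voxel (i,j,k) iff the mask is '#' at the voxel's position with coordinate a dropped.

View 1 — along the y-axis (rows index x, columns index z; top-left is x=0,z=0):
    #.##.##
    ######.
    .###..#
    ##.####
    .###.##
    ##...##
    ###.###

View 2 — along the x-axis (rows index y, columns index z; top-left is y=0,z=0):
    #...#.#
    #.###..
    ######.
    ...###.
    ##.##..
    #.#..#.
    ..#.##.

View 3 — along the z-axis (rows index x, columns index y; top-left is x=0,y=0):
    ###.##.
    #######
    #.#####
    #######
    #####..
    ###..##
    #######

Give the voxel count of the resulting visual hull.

remaining voxels: 112

start: 7×7×7 = 343 voxels
V1 y: intersect with XZ mask (36 set) -- 252 left
V2 x: intersect with YZ mask (26 set) -- 125 left
V3 z: intersect with XY mask (42 set) -- 112 left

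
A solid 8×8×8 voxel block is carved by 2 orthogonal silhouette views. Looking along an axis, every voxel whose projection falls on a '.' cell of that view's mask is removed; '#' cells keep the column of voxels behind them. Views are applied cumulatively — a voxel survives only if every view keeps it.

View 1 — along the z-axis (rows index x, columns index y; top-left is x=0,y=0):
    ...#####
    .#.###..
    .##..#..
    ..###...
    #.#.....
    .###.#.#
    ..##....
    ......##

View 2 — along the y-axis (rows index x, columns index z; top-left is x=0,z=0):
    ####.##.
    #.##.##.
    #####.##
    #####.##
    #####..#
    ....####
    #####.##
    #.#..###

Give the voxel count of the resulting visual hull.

before carving: 512 voxels (8×8×8)
[1] z-view keeps 26 columns → grid now 208
[2] y-view keeps 47 columns → grid now 148

remaining voxels: 148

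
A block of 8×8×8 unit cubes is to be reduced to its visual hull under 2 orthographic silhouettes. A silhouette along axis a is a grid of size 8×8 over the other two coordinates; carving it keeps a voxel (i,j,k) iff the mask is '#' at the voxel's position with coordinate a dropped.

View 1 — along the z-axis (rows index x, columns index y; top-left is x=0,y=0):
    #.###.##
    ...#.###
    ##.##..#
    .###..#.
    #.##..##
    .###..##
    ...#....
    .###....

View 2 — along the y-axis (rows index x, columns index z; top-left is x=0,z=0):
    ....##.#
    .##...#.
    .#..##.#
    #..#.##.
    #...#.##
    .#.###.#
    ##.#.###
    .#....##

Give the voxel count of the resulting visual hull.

remaining voxels: 126

full grid |V| = 512
after view 1 [z-axis, 33 of 64 cells solid] → remaining = 264
after view 2 [y-axis, 32 of 64 cells solid] → remaining = 126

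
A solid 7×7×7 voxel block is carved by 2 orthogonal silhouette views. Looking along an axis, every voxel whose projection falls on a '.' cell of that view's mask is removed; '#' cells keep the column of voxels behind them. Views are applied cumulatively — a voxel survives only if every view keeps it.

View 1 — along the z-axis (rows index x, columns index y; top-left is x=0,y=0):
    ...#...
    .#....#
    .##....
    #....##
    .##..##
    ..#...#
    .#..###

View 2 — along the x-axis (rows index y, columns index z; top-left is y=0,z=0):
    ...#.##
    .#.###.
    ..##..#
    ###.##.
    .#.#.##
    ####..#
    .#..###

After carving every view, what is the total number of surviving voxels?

voxel count = 72

full grid |V| = 343
after view 1 [z-axis, 18 of 49 cells solid] → remaining = 126
after view 2 [x-axis, 28 of 49 cells solid] → remaining = 72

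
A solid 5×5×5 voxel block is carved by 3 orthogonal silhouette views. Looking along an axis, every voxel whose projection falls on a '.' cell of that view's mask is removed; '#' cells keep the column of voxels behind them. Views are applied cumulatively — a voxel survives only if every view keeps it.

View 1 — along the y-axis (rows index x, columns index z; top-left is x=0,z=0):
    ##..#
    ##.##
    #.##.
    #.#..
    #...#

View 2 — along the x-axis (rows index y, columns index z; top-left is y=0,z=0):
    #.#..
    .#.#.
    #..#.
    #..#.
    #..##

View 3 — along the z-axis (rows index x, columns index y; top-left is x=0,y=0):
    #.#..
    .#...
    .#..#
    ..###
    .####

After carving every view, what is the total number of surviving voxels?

14 voxels

start: 5×5×5 = 125 voxels
[1] y-view keeps 14 columns → grid now 70
[2] x-view keeps 11 columns → grid now 35
[3] z-view keeps 12 columns → grid now 14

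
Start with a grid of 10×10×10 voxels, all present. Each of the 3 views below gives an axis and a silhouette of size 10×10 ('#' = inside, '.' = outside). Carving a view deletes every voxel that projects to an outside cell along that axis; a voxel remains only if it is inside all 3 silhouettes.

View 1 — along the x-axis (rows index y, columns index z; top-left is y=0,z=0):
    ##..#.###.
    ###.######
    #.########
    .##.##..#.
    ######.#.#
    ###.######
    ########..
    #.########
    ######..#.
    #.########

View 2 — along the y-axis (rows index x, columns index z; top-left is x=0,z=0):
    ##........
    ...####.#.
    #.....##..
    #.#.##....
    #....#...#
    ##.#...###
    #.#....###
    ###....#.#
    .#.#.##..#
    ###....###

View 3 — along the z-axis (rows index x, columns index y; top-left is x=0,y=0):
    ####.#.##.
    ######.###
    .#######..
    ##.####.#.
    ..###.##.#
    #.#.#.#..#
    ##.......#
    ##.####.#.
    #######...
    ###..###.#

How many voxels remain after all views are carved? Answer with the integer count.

226 voxels

initial block: 10^3 = 1000
carve view 1 (along x, YZ-mask fill 79/100): 790 voxels remain
carve view 2 (along y, XZ-mask fill 44/100): 346 voxels remain
carve view 3 (along z, XY-mask fill 65/100): 226 voxels remain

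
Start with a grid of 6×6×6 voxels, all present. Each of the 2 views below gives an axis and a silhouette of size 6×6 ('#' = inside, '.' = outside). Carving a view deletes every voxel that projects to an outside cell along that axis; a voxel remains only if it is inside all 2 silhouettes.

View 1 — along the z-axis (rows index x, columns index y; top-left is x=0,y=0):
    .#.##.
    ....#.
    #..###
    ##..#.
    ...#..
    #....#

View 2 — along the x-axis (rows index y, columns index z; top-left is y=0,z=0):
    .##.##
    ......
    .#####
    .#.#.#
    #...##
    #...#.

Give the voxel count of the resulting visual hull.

full grid |V| = 216
[1] z-view keeps 14 columns → grid now 84
[2] x-view keeps 17 columns → grid now 37

37 voxels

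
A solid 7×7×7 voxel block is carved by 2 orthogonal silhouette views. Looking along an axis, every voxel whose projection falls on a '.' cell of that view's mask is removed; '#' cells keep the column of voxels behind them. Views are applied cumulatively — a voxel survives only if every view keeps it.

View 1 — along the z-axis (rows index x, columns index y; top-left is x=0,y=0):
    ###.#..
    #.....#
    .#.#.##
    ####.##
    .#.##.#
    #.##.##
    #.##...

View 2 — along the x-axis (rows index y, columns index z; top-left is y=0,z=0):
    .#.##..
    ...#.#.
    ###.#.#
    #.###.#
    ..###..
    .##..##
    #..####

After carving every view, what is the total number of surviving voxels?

remaining voxels: 111

initial block: 7^3 = 343
carve view 1 (along z, XY-mask fill 28/49): 196 voxels remain
carve view 2 (along x, YZ-mask fill 27/49): 111 voxels remain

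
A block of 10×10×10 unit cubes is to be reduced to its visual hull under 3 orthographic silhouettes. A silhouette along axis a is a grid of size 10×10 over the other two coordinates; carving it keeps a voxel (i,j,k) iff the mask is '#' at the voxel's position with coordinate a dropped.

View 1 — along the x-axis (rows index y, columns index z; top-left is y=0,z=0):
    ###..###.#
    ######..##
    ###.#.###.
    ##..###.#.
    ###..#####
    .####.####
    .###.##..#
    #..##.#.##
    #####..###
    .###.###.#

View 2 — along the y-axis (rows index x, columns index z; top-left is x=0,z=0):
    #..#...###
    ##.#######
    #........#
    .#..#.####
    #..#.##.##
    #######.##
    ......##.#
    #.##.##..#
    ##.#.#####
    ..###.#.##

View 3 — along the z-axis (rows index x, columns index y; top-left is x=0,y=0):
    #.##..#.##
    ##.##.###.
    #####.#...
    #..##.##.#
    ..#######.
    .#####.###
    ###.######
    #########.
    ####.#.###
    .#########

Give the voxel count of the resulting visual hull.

voxel count = 321

start: 10×10×10 = 1000 voxels
step 1: project along x, AND mask (71/100) → |grid| = 710
step 2: project along y, AND mask (60/100) → |grid| = 428
step 3: project along z, AND mask (75/100) → |grid| = 321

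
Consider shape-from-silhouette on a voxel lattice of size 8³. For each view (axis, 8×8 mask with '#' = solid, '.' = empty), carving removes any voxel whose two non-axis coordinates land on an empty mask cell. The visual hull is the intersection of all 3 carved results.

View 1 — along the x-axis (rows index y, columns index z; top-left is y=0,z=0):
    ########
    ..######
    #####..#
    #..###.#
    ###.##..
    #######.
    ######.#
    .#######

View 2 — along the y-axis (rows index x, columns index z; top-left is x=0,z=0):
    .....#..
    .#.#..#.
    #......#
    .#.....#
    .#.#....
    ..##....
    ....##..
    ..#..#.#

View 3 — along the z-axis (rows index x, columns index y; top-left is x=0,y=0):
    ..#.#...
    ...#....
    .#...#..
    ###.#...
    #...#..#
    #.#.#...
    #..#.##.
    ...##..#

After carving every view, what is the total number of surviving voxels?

voxel count = 35

start: 8×8×8 = 512 voxels
[1] x-view keeps 51 columns → grid now 408
[2] y-view keeps 17 columns → grid now 110
[3] z-view keeps 22 columns → grid now 35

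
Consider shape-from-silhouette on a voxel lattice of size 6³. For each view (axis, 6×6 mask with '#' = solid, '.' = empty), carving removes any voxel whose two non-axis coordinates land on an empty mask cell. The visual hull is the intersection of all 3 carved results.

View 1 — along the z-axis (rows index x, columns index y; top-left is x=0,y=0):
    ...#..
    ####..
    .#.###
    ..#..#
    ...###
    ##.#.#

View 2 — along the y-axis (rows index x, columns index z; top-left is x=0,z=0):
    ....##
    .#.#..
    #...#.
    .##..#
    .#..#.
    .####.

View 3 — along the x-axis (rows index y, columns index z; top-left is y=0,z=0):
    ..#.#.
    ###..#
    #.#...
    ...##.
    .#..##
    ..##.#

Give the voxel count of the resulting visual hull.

initial block: 6^3 = 216
after view 1 [z-axis, 18 of 36 cells solid] → remaining = 108
after view 2 [y-axis, 15 of 36 cells solid] → remaining = 46
after view 3 [x-axis, 16 of 36 cells solid] → remaining = 20

remaining voxels: 20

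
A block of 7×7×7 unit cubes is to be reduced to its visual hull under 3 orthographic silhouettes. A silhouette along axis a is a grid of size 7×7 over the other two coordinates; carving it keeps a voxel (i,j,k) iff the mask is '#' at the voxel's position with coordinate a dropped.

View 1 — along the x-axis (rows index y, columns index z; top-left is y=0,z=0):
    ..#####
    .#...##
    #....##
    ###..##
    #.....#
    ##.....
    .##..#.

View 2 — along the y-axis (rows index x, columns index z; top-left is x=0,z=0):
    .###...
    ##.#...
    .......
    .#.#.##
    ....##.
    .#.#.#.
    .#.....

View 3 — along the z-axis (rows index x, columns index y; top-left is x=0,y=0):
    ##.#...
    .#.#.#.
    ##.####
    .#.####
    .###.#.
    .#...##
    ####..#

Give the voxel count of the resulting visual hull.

remaining voxels: 31

before carving: 343 voxels (7×7×7)
step 1: project along x, AND mask (23/49) → |grid| = 161
step 2: project along y, AND mask (16/49) → |grid| = 52
step 3: project along z, AND mask (29/49) → |grid| = 31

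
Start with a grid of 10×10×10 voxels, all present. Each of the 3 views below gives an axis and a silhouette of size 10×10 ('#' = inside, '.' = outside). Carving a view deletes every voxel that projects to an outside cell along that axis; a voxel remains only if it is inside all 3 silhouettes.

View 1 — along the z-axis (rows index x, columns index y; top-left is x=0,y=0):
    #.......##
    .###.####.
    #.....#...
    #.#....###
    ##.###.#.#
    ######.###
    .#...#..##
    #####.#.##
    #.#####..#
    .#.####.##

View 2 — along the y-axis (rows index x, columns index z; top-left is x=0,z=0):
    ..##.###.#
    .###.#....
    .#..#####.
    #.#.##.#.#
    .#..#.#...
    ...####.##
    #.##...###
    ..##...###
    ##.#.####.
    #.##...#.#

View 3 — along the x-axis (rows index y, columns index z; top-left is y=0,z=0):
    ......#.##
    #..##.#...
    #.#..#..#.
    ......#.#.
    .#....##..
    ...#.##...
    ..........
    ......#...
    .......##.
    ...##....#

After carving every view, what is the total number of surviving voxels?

|visual hull| = 86

before carving: 1000 voxels (10×10×10)
step 1: project along z, AND mask (59/100) → |grid| = 590
step 2: project along y, AND mask (54/100) → |grid| = 311
step 3: project along x, AND mask (25/100) → |grid| = 86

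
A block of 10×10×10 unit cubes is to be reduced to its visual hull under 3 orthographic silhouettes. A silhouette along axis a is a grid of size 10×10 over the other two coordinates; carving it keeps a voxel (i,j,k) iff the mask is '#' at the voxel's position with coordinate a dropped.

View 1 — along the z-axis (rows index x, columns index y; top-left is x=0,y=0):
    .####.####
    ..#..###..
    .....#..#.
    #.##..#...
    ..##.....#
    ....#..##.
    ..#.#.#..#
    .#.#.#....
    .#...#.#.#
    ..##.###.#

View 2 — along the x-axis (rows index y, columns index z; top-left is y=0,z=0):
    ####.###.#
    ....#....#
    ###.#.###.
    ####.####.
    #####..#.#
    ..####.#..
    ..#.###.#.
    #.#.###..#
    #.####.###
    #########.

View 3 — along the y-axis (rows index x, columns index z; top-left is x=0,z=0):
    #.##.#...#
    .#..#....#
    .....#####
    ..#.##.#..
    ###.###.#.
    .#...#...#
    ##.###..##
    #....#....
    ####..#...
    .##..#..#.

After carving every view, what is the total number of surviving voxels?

before carving: 1000 voxels (10×10×10)
step 1: project along z, AND mask (41/100) → |grid| = 410
step 2: project along x, AND mask (65/100) → |grid| = 266
step 3: project along y, AND mask (45/100) → |grid| = 124

remaining voxels: 124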